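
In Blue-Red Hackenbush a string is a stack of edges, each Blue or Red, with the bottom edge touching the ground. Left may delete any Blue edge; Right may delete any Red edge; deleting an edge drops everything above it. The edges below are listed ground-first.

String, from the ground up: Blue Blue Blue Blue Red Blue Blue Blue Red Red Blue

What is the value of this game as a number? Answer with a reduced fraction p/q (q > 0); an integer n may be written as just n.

499/128

v_1 [B]  L=[0]  R=[·]  ⇒ 1
v_2 [BB]  L=[0 1]  R=[·]  ⇒ 2
v_3 [BBB]  L=[0 1 2]  R=[·]  ⇒ 3
v_4 [BBBB]  L=[0 1 2 3]  R=[·]  ⇒ 4
v_5 [BBBBR]  L=[0 1 2 3]  R=[4]  ⇒ 7/2
v_6 [BBBBRB]  L=[0 1 2 3 7/2]  R=[4]  ⇒ 15/4
v_7 [BBBBRBB]  L=[0 1 2 3 7/2 15/4]  R=[4]  ⇒ 31/8
v_8 [BBBBRBBB]  L=[0 1 2 3 7/2 15/4 31/8]  R=[4]  ⇒ 63/16
v_9 [BBBBRBBBR]  L=[0 1 2 3 7/2 15/4 31/8]  R=[63/16 4]  ⇒ 125/32
v_10 [BBBBRBBBRR]  L=[0 1 2 3 7/2 15/4 31/8]  R=[125/32 63/16 4]  ⇒ 249/64
v_11 [BBBBRBBBRRB]  L=[0 1 2 3 7/2 15/4 31/8 249/64]  R=[125/32 63/16 4]  ⇒ 499/128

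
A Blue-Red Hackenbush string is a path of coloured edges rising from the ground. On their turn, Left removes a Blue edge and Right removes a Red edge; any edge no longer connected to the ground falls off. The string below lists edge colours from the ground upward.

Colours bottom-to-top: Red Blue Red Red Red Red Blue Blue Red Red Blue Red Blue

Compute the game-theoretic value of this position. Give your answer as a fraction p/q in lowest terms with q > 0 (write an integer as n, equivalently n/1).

Recurse on prefixes of the 13-edge string Red Blue Red Red Red Red Blue Blue Red Red Blue Red Blue:
step 1: add Red to get R; options L={  } R={ 0 } => -1
step 2: add Blue to get RB; options L={ -1 } R={ 0 } => -1/2
step 3: add Red to get RBR; options L={ -1 } R={ -1/2; 0 } => -3/4
step 4: add Red to get RBRR; options L={ -1 } R={ -3/4; -1/2; 0 } => -7/8
step 5: add Red to get RBRRR; options L={ -1 } R={ -7/8; -3/4; -1/2; 0 } => -15/16
step 6: add Red to get RBRRRR; options L={ -1 } R={ -15/16; -7/8; -3/4; -1/2; 0 } => -31/32
step 7: add Blue to get RBRRRRB; options L={ -1; -31/32 } R={ -15/16; -7/8; -3/4; -1/2; 0 } => -61/64
step 8: add Blue to get RBRRRRBB; options L={ -1; -31/32; -61/64 } R={ -15/16; -7/8; -3/4; -1/2; 0 } => -121/128
step 9: add Red to get RBRRRRBBR; options L={ -1; -31/32; -61/64 } R={ -121/128; -15/16; -7/8; -3/4; -1/2; 0 } => -243/256
step 10: add Red to get RBRRRRBBRR; options L={ -1; -31/32; -61/64 } R={ -243/256; -121/128; -15/16; -7/8; -3/4; -1/2; 0 } => -487/512
step 11: add Blue to get RBRRRRBBRRB; options L={ -1; -31/32; -61/64; -487/512 } R={ -243/256; -121/128; -15/16; -7/8; -3/4; -1/2; 0 } => -973/1024
step 12: add Red to get RBRRRRBBRRBR; options L={ -1; -31/32; -61/64; -487/512 } R={ -973/1024; -243/256; -121/128; -15/16; -7/8; -3/4; -1/2; 0 } => -1947/2048
step 13: add Blue to get RBRRRRBBRRBRB; options L={ -1; -31/32; -61/64; -487/512; -1947/2048 } R={ -973/1024; -243/256; -121/128; -15/16; -7/8; -3/4; -1/2; 0 } => -3893/4096

-3893/4096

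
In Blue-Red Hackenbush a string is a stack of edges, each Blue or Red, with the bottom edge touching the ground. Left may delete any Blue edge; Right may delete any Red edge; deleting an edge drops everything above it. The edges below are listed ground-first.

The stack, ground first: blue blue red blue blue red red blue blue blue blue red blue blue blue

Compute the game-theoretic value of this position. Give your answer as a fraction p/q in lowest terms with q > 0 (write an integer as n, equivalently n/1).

Build v(s[:k]) for k = 1..15, string s = blue blue red blue blue red red blue blue blue blue red blue blue blue.
step 1: add blue to get b; options L={ 0 } R={ · } -> 1
step 2: add blue to get bb; options L={ 0,1 } R={ · } -> 2
step 3: add red to get bbr; options L={ 0,1 } R={ 2 } -> 3/2
step 4: add blue to get bbrb; options L={ 0,1,3/2 } R={ 2 } -> 7/4
step 5: add blue to get bbrbb; options L={ 0,1,3/2,7/4 } R={ 2 } -> 15/8
step 6: add red to get bbrbbr; options L={ 0,1,3/2,7/4 } R={ 15/8,2 } -> 29/16
step 7: add red to get bbrbbrr; options L={ 0,1,3/2,7/4 } R={ 29/16,15/8,2 } -> 57/32
step 8: add blue to get bbrbbrrb; options L={ 0,1,3/2,7/4,57/32 } R={ 29/16,15/8,2 } -> 115/64
step 9: add blue to get bbrbbrrbb; options L={ 0,1,3/2,7/4,57/32,115/64 } R={ 29/16,15/8,2 } -> 231/128
step 10: add blue to get bbrbbrrbbb; options L={ 0,1,3/2,7/4,57/32,115/64,231/128 } R={ 29/16,15/8,2 } -> 463/256
step 11: add blue to get bbrbbrrbbbb; options L={ 0,1,3/2,7/4,57/32,115/64,231/128,463/256 } R={ 29/16,15/8,2 } -> 927/512
step 12: add red to get bbrbbrrbbbbr; options L={ 0,1,3/2,7/4,57/32,115/64,231/128,463/256 } R={ 927/512,29/16,15/8,2 } -> 1853/1024
step 13: add blue to get bbrbbrrbbbbrb; options L={ 0,1,3/2,7/4,57/32,115/64,231/128,463/256,1853/1024 } R={ 927/512,29/16,15/8,2 } -> 3707/2048
step 14: add blue to get bbrbbrrbbbbrbb; options L={ 0,1,3/2,7/4,57/32,115/64,231/128,463/256,1853/1024,3707/2048 } R={ 927/512,29/16,15/8,2 } -> 7415/4096
step 15: add blue to get bbrbbrrbbbbrbbb; options L={ 0,1,3/2,7/4,57/32,115/64,231/128,463/256,1853/1024,3707/2048,7415/4096 } R={ 927/512,29/16,15/8,2 } -> 14831/8192

14831/8192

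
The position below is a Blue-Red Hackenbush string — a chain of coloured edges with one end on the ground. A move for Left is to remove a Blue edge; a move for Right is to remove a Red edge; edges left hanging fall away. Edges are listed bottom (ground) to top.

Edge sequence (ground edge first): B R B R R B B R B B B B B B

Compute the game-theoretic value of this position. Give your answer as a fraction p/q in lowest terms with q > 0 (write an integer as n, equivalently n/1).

Prefix values for B R B R R B B R B B B B B B via {L|R} + simplicity:
step 1: add B to get B; options L={ 0 } R={ (no moves) } -> 1
step 2: add R to get BR; options L={ 0 } R={ 1 } -> 1/2
step 3: add B to get BRB; options L={ 0, 1/2 } R={ 1 } -> 3/4
step 4: add R to get BRBR; options L={ 0, 1/2 } R={ 3/4, 1 } -> 5/8
step 5: add R to get BRBRR; options L={ 0, 1/2 } R={ 5/8, 3/4, 1 } -> 9/16
step 6: add B to get BRBRRB; options L={ 0, 1/2, 9/16 } R={ 5/8, 3/4, 1 } -> 19/32
step 7: add B to get BRBRRBB; options L={ 0, 1/2, 9/16, 19/32 } R={ 5/8, 3/4, 1 } -> 39/64
step 8: add R to get BRBRRBBR; options L={ 0, 1/2, 9/16, 19/32 } R={ 39/64, 5/8, 3/4, 1 } -> 77/128
step 9: add B to get BRBRRBBRB; options L={ 0, 1/2, 9/16, 19/32, 77/128 } R={ 39/64, 5/8, 3/4, 1 } -> 155/256
step 10: add B to get BRBRRBBRBB; options L={ 0, 1/2, 9/16, 19/32, 77/128, 155/256 } R={ 39/64, 5/8, 3/4, 1 } -> 311/512
step 11: add B to get BRBRRBBRBBB; options L={ 0, 1/2, 9/16, 19/32, 77/128, 155/256, 311/512 } R={ 39/64, 5/8, 3/4, 1 } -> 623/1024
step 12: add B to get BRBRRBBRBBBB; options L={ 0, 1/2, 9/16, 19/32, 77/128, 155/256, 311/512, 623/1024 } R={ 39/64, 5/8, 3/4, 1 } -> 1247/2048
step 13: add B to get BRBRRBBRBBBBB; options L={ 0, 1/2, 9/16, 19/32, 77/128, 155/256, 311/512, 623/1024, 1247/2048 } R={ 39/64, 5/8, 3/4, 1 } -> 2495/4096
step 14: add B to get BRBRRBBRBBBBBB; options L={ 0, 1/2, 9/16, 19/32, 77/128, 155/256, 311/512, 623/1024, 1247/2048, 2495/4096 } R={ 39/64, 5/8, 3/4, 1 } -> 4991/8192

4991/8192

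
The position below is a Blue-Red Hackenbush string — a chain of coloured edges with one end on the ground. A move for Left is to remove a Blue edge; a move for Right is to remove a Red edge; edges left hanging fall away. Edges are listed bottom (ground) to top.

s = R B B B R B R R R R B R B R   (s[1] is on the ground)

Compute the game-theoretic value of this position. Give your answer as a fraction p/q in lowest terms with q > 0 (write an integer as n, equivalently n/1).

-1515/8192

v_1 [R]  L=[none]  R=[0]  ⇒ -1
v_2 [RB]  L=[-1]  R=[0]  ⇒ -1/2
v_3 [RBB]  L=[-1 -1/2]  R=[0]  ⇒ -1/4
v_4 [RBBB]  L=[-1 -1/2 -1/4]  R=[0]  ⇒ -1/8
v_5 [RBBBR]  L=[-1 -1/2 -1/4]  R=[-1/8 0]  ⇒ -3/16
v_6 [RBBBRB]  L=[-1 -1/2 -1/4 -3/16]  R=[-1/8 0]  ⇒ -5/32
v_7 [RBBBRBR]  L=[-1 -1/2 -1/4 -3/16]  R=[-5/32 -1/8 0]  ⇒ -11/64
v_8 [RBBBRBRR]  L=[-1 -1/2 -1/4 -3/16]  R=[-11/64 -5/32 -1/8 0]  ⇒ -23/128
v_9 [RBBBRBRRR]  L=[-1 -1/2 -1/4 -3/16]  R=[-23/128 -11/64 -5/32 -1/8 0]  ⇒ -47/256
v_10 [RBBBRBRRRR]  L=[-1 -1/2 -1/4 -3/16]  R=[-47/256 -23/128 -11/64 -5/32 -1/8 0]  ⇒ -95/512
v_11 [RBBBRBRRRRB]  L=[-1 -1/2 -1/4 -3/16 -95/512]  R=[-47/256 -23/128 -11/64 -5/32 -1/8 0]  ⇒ -189/1024
v_12 [RBBBRBRRRRBR]  L=[-1 -1/2 -1/4 -3/16 -95/512]  R=[-189/1024 -47/256 -23/128 -11/64 -5/32 -1/8 0]  ⇒ -379/2048
v_13 [RBBBRBRRRRBRB]  L=[-1 -1/2 -1/4 -3/16 -95/512 -379/2048]  R=[-189/1024 -47/256 -23/128 -11/64 -5/32 -1/8 0]  ⇒ -757/4096
v_14 [RBBBRBRRRRBRBR]  L=[-1 -1/2 -1/4 -3/16 -95/512 -379/2048]  R=[-757/4096 -189/1024 -47/256 -23/128 -11/64 -5/32 -1/8 0]  ⇒ -1515/8192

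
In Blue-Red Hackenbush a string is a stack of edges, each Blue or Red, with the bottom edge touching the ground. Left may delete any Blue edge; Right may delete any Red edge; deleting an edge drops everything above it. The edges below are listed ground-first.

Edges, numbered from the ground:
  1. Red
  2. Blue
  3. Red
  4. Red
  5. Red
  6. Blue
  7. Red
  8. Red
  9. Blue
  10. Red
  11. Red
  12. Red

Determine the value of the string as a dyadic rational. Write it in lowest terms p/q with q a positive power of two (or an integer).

-1903/2048

step 1: add Red to get R; options L={ ∅ } R={ 0 } ⇒ -1
step 2: add Blue to get RB; options L={ -1 } R={ 0 } ⇒ -1/2
step 3: add Red to get RBR; options L={ -1 } R={ -1/2, 0 } ⇒ -3/4
step 4: add Red to get RBRR; options L={ -1 } R={ -3/4, -1/2, 0 } ⇒ -7/8
step 5: add Red to get RBRRR; options L={ -1 } R={ -7/8, -3/4, -1/2, 0 } ⇒ -15/16
step 6: add Blue to get RBRRRB; options L={ -1, -15/16 } R={ -7/8, -3/4, -1/2, 0 } ⇒ -29/32
step 7: add Red to get RBRRRBR; options L={ -1, -15/16 } R={ -29/32, -7/8, -3/4, -1/2, 0 } ⇒ -59/64
step 8: add Red to get RBRRRBRR; options L={ -1, -15/16 } R={ -59/64, -29/32, -7/8, -3/4, -1/2, 0 } ⇒ -119/128
step 9: add Blue to get RBRRRBRRB; options L={ -1, -15/16, -119/128 } R={ -59/64, -29/32, -7/8, -3/4, -1/2, 0 } ⇒ -237/256
step 10: add Red to get RBRRRBRRBR; options L={ -1, -15/16, -119/128 } R={ -237/256, -59/64, -29/32, -7/8, -3/4, -1/2, 0 } ⇒ -475/512
step 11: add Red to get RBRRRBRRBRR; options L={ -1, -15/16, -119/128 } R={ -475/512, -237/256, -59/64, -29/32, -7/8, -3/4, -1/2, 0 } ⇒ -951/1024
step 12: add Red to get RBRRRBRRBRRR; options L={ -1, -15/16, -119/128 } R={ -951/1024, -475/512, -237/256, -59/64, -29/32, -7/8, -3/4, -1/2, 0 } ⇒ -1903/2048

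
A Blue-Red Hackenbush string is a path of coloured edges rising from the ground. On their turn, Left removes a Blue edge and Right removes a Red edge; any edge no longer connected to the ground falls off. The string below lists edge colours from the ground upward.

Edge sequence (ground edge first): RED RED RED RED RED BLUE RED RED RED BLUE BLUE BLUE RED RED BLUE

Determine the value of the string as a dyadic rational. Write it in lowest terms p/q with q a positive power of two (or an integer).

-5005/1024

edge 1 of 15 (RED): { — | 0 } = -1
edge 2 of 15 (RED): { — | -1, 0 } = -2
edge 3 of 15 (RED): { — | -2, -1, 0 } = -3
edge 4 of 15 (RED): { — | -3, -2, -1, 0 } = -4
edge 5 of 15 (RED): { — | -4, -3, -2, -1, 0 } = -5
edge 6 of 15 (BLUE): { -5 | -4, -3, -2, -1, 0 } = -9/2
edge 7 of 15 (RED): { -5 | -9/2, -4, -3, -2, -1, 0 } = -19/4
edge 8 of 15 (RED): { -5 | -19/4, -9/2, -4, -3, -2, -1, 0 } = -39/8
edge 9 of 15 (RED): { -5 | -39/8, -19/4, -9/2, -4, -3, -2, -1, 0 } = -79/16
edge 10 of 15 (BLUE): { -5, -79/16 | -39/8, -19/4, -9/2, -4, -3, -2, -1, 0 } = -157/32
edge 11 of 15 (BLUE): { -5, -79/16, -157/32 | -39/8, -19/4, -9/2, -4, -3, -2, -1, 0 } = -313/64
edge 12 of 15 (BLUE): { -5, -79/16, -157/32, -313/64 | -39/8, -19/4, -9/2, -4, -3, -2, -1, 0 } = -625/128
edge 13 of 15 (RED): { -5, -79/16, -157/32, -313/64 | -625/128, -39/8, -19/4, -9/2, -4, -3, -2, -1, 0 } = -1251/256
edge 14 of 15 (RED): { -5, -79/16, -157/32, -313/64 | -1251/256, -625/128, -39/8, -19/4, -9/2, -4, -3, -2, -1, 0 } = -2503/512
edge 15 of 15 (BLUE): { -5, -79/16, -157/32, -313/64, -2503/512 | -1251/256, -625/128, -39/8, -19/4, -9/2, -4, -3, -2, -1, 0 } = -5005/1024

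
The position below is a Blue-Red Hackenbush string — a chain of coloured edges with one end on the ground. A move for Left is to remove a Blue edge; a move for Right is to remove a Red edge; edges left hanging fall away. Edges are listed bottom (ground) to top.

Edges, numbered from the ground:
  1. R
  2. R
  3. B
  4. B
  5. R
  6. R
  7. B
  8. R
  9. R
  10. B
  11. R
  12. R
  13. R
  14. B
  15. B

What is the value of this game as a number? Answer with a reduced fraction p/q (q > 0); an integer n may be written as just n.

-11705/8192

R: Left { ∅ }, Right { 0 } so simplest -1
RR: Left { ∅ }, Right { -1,0 } so simplest -2
RRB: Left { -2 }, Right { -1,0 } so simplest -3/2
RRBB: Left { -2,-3/2 }, Right { -1,0 } so simplest -5/4
RRBBR: Left { -2,-3/2 }, Right { -5/4,-1,0 } so simplest -11/8
RRBBRR: Left { -2,-3/2 }, Right { -11/8,-5/4,-1,0 } so simplest -23/16
RRBBRRB: Left { -2,-3/2,-23/16 }, Right { -11/8,-5/4,-1,0 } so simplest -45/32
RRBBRRBR: Left { -2,-3/2,-23/16 }, Right { -45/32,-11/8,-5/4,-1,0 } so simplest -91/64
RRBBRRBRR: Left { -2,-3/2,-23/16 }, Right { -91/64,-45/32,-11/8,-5/4,-1,0 } so simplest -183/128
RRBBRRBRRB: Left { -2,-3/2,-23/16,-183/128 }, Right { -91/64,-45/32,-11/8,-5/4,-1,0 } so simplest -365/256
RRBBRRBRRBR: Left { -2,-3/2,-23/16,-183/128 }, Right { -365/256,-91/64,-45/32,-11/8,-5/4,-1,0 } so simplest -731/512
RRBBRRBRRBRR: Left { -2,-3/2,-23/16,-183/128 }, Right { -731/512,-365/256,-91/64,-45/32,-11/8,-5/4,-1,0 } so simplest -1463/1024
RRBBRRBRRBRRR: Left { -2,-3/2,-23/16,-183/128 }, Right { -1463/1024,-731/512,-365/256,-91/64,-45/32,-11/8,-5/4,-1,0 } so simplest -2927/2048
RRBBRRBRRBRRRB: Left { -2,-3/2,-23/16,-183/128,-2927/2048 }, Right { -1463/1024,-731/512,-365/256,-91/64,-45/32,-11/8,-5/4,-1,0 } so simplest -5853/4096
RRBBRRBRRBRRRBB: Left { -2,-3/2,-23/16,-183/128,-2927/2048,-5853/4096 }, Right { -1463/1024,-731/512,-365/256,-91/64,-45/32,-11/8,-5/4,-1,0 } so simplest -11705/8192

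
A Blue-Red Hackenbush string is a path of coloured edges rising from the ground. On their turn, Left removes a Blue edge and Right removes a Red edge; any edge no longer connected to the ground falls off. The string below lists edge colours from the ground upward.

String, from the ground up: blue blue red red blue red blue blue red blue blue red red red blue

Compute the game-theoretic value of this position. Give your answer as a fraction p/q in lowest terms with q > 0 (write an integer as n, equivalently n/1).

1 of 15 · b · max L 0 · min R +∞ -> 1
2 of 15 · bb · max L 1 · min R +∞ -> 2
3 of 15 · bbr · max L 1 · min R 2 -> 3/2
4 of 15 · bbrr · max L 1 · min R 3/2 -> 5/4
5 of 15 · bbrrb · max L 5/4 · min R 3/2 -> 11/8
6 of 15 · bbrrbr · max L 5/4 · min R 11/8 -> 21/16
7 of 15 · bbrrbrb · max L 21/16 · min R 11/8 -> 43/32
8 of 15 · bbrrbrbb · max L 43/32 · min R 11/8 -> 87/64
9 of 15 · bbrrbrbbr · max L 43/32 · min R 87/64 -> 173/128
10 of 15 · bbrrbrbbrb · max L 173/128 · min R 87/64 -> 347/256
11 of 15 · bbrrbrbbrbb · max L 347/256 · min R 87/64 -> 695/512
12 of 15 · bbrrbrbbrbbr · max L 347/256 · min R 695/512 -> 1389/1024
13 of 15 · bbrrbrbbrbbrr · max L 347/256 · min R 1389/1024 -> 2777/2048
14 of 15 · bbrrbrbbrbbrrr · max L 347/256 · min R 2777/2048 -> 5553/4096
15 of 15 · bbrrbrbbrbbrrrb · max L 5553/4096 · min R 2777/2048 -> 11107/8192

11107/8192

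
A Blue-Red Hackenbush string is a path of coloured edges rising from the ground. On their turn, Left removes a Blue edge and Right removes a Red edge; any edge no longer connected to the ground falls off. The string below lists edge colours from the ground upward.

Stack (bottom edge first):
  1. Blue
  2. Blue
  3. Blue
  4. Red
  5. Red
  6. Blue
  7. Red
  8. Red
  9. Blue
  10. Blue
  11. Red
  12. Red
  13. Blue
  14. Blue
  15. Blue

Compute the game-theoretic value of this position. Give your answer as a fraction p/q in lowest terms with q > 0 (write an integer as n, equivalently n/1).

val(B) = { 0 | none } -> 1
val(BB) = { 0,1 | none } -> 2
val(BBB) = { 0,1,2 | none } -> 3
val(BBBR) = { 0,1,2 | 3 } -> 5/2
val(BBBRR) = { 0,1,2 | 5/2,3 } -> 9/4
val(BBBRRB) = { 0,1,2,9/4 | 5/2,3 } -> 19/8
val(BBBRRBR) = { 0,1,2,9/4 | 19/8,5/2,3 } -> 37/16
val(BBBRRBRR) = { 0,1,2,9/4 | 37/16,19/8,5/2,3 } -> 73/32
val(BBBRRBRRB) = { 0,1,2,9/4,73/32 | 37/16,19/8,5/2,3 } -> 147/64
val(BBBRRBRRBB) = { 0,1,2,9/4,73/32,147/64 | 37/16,19/8,5/2,3 } -> 295/128
val(BBBRRBRRBBR) = { 0,1,2,9/4,73/32,147/64 | 295/128,37/16,19/8,5/2,3 } -> 589/256
val(BBBRRBRRBBRR) = { 0,1,2,9/4,73/32,147/64 | 589/256,295/128,37/16,19/8,5/2,3 } -> 1177/512
val(BBBRRBRRBBRRB) = { 0,1,2,9/4,73/32,147/64,1177/512 | 589/256,295/128,37/16,19/8,5/2,3 } -> 2355/1024
val(BBBRRBRRBBRRBB) = { 0,1,2,9/4,73/32,147/64,1177/512,2355/1024 | 589/256,295/128,37/16,19/8,5/2,3 } -> 4711/2048
val(BBBRRBRRBBRRBBB) = { 0,1,2,9/4,73/32,147/64,1177/512,2355/1024,4711/2048 | 589/256,295/128,37/16,19/8,5/2,3 } -> 9423/4096

9423/4096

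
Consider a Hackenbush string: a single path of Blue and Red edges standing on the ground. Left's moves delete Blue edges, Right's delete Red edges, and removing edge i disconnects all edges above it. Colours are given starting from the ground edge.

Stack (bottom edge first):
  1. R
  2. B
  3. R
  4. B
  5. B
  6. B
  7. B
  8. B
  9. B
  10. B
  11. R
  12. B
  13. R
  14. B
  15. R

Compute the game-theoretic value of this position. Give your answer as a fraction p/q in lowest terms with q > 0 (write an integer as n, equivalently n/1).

Prefix values for R B R B B B B B B B R B R B R via {L|R} + simplicity:
R: Left {  }, Right { 0 } = simplest -1
RB: Left { -1 }, Right { 0 } = simplest -1/2
RBR: Left { -1 }, Right { -1/2,0 } = simplest -3/4
RBRB: Left { -1,-3/4 }, Right { -1/2,0 } = simplest -5/8
RBRBB: Left { -1,-3/4,-5/8 }, Right { -1/2,0 } = simplest -9/16
RBRBBB: Left { -1,-3/4,-5/8,-9/16 }, Right { -1/2,0 } = simplest -17/32
RBRBBBB: Left { -1,-3/4,-5/8,-9/16,-17/32 }, Right { -1/2,0 } = simplest -33/64
RBRBBBBB: Left { -1,-3/4,-5/8,-9/16,-17/32,-33/64 }, Right { -1/2,0 } = simplest -65/128
RBRBBBBBB: Left { -1,-3/4,-5/8,-9/16,-17/32,-33/64,-65/128 }, Right { -1/2,0 } = simplest -129/256
RBRBBBBBBB: Left { -1,-3/4,-5/8,-9/16,-17/32,-33/64,-65/128,-129/256 }, Right { -1/2,0 } = simplest -257/512
RBRBBBBBBBR: Left { -1,-3/4,-5/8,-9/16,-17/32,-33/64,-65/128,-129/256 }, Right { -257/512,-1/2,0 } = simplest -515/1024
RBRBBBBBBBRB: Left { -1,-3/4,-5/8,-9/16,-17/32,-33/64,-65/128,-129/256,-515/1024 }, Right { -257/512,-1/2,0 } = simplest -1029/2048
RBRBBBBBBBRBR: Left { -1,-3/4,-5/8,-9/16,-17/32,-33/64,-65/128,-129/256,-515/1024 }, Right { -1029/2048,-257/512,-1/2,0 } = simplest -2059/4096
RBRBBBBBBBRBRB: Left { -1,-3/4,-5/8,-9/16,-17/32,-33/64,-65/128,-129/256,-515/1024,-2059/4096 }, Right { -1029/2048,-257/512,-1/2,0 } = simplest -4117/8192
RBRBBBBBBBRBRBR: Left { -1,-3/4,-5/8,-9/16,-17/32,-33/64,-65/128,-129/256,-515/1024,-2059/4096 }, Right { -4117/8192,-1029/2048,-257/512,-1/2,0 } = simplest -8235/16384

-8235/16384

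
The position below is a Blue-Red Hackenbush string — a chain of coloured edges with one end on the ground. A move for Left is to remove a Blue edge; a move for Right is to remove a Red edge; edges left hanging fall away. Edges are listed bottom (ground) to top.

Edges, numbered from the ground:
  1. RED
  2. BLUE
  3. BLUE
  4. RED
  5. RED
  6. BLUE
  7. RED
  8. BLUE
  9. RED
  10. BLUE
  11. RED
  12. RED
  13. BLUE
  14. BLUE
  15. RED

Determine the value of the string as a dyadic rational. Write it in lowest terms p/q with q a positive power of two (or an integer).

val_1 [R]  L=[∅]  R=[0]  -> -1
val_2 [RB]  L=[-1]  R=[0]  -> -1/2
val_3 [RBB]  L=[-1, -1/2]  R=[0]  -> -1/4
val_4 [RBBR]  L=[-1, -1/2]  R=[-1/4, 0]  -> -3/8
val_5 [RBBRR]  L=[-1, -1/2]  R=[-3/8, -1/4, 0]  -> -7/16
val_6 [RBBRRB]  L=[-1, -1/2, -7/16]  R=[-3/8, -1/4, 0]  -> -13/32
val_7 [RBBRRBR]  L=[-1, -1/2, -7/16]  R=[-13/32, -3/8, -1/4, 0]  -> -27/64
val_8 [RBBRRBRB]  L=[-1, -1/2, -7/16, -27/64]  R=[-13/32, -3/8, -1/4, 0]  -> -53/128
val_9 [RBBRRBRBR]  L=[-1, -1/2, -7/16, -27/64]  R=[-53/128, -13/32, -3/8, -1/4, 0]  -> -107/256
val_10 [RBBRRBRBRB]  L=[-1, -1/2, -7/16, -27/64, -107/256]  R=[-53/128, -13/32, -3/8, -1/4, 0]  -> -213/512
val_11 [RBBRRBRBRBR]  L=[-1, -1/2, -7/16, -27/64, -107/256]  R=[-213/512, -53/128, -13/32, -3/8, -1/4, 0]  -> -427/1024
val_12 [RBBRRBRBRBRR]  L=[-1, -1/2, -7/16, -27/64, -107/256]  R=[-427/1024, -213/512, -53/128, -13/32, -3/8, -1/4, 0]  -> -855/2048
val_13 [RBBRRBRBRBRRB]  L=[-1, -1/2, -7/16, -27/64, -107/256, -855/2048]  R=[-427/1024, -213/512, -53/128, -13/32, -3/8, -1/4, 0]  -> -1709/4096
val_14 [RBBRRBRBRBRRBB]  L=[-1, -1/2, -7/16, -27/64, -107/256, -855/2048, -1709/4096]  R=[-427/1024, -213/512, -53/128, -13/32, -3/8, -1/4, 0]  -> -3417/8192
val_15 [RBBRRBRBRBRRBBR]  L=[-1, -1/2, -7/16, -27/64, -107/256, -855/2048, -1709/4096]  R=[-3417/8192, -427/1024, -213/512, -53/128, -13/32, -3/8, -1/4, 0]  -> -6835/16384

-6835/16384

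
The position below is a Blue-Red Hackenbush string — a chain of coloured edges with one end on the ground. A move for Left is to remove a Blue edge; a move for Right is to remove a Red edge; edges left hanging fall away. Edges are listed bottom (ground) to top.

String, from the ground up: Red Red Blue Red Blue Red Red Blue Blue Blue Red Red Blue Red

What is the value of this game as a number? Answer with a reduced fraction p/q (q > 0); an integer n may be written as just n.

-6939/4096

value(R) = {  | 0 } → -1
value(RR) = {  | -1; 0 } → -2
value(RRB) = { -2 | -1; 0 } → -3/2
value(RRBR) = { -2 | -3/2; -1; 0 } → -7/4
value(RRBRB) = { -2; -7/4 | -3/2; -1; 0 } → -13/8
value(RRBRBR) = { -2; -7/4 | -13/8; -3/2; -1; 0 } → -27/16
value(RRBRBRR) = { -2; -7/4 | -27/16; -13/8; -3/2; -1; 0 } → -55/32
value(RRBRBRRB) = { -2; -7/4; -55/32 | -27/16; -13/8; -3/2; -1; 0 } → -109/64
value(RRBRBRRBB) = { -2; -7/4; -55/32; -109/64 | -27/16; -13/8; -3/2; -1; 0 } → -217/128
value(RRBRBRRBBB) = { -2; -7/4; -55/32; -109/64; -217/128 | -27/16; -13/8; -3/2; -1; 0 } → -433/256
value(RRBRBRRBBBR) = { -2; -7/4; -55/32; -109/64; -217/128 | -433/256; -27/16; -13/8; -3/2; -1; 0 } → -867/512
value(RRBRBRRBBBRR) = { -2; -7/4; -55/32; -109/64; -217/128 | -867/512; -433/256; -27/16; -13/8; -3/2; -1; 0 } → -1735/1024
value(RRBRBRRBBBRRB) = { -2; -7/4; -55/32; -109/64; -217/128; -1735/1024 | -867/512; -433/256; -27/16; -13/8; -3/2; -1; 0 } → -3469/2048
value(RRBRBRRBBBRRBR) = { -2; -7/4; -55/32; -109/64; -217/128; -1735/1024 | -3469/2048; -867/512; -433/256; -27/16; -13/8; -3/2; -1; 0 } → -6939/4096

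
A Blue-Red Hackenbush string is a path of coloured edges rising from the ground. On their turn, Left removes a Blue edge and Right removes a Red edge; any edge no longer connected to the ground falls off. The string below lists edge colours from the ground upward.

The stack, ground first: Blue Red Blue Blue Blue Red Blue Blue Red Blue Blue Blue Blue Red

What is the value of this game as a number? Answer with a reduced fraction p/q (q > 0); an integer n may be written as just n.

7613/8192

Recurse on prefixes of the 14-edge string Blue Red Blue Blue Blue Red Blue Blue Red Blue Blue Blue Blue Red:
edge 1 of 14 (Blue): { 0 | (no moves) } ⇒ 1
edge 2 of 14 (Red): { 0 | 1 } ⇒ 1/2
edge 3 of 14 (Blue): { 0,1/2 | 1 } ⇒ 3/4
edge 4 of 14 (Blue): { 0,1/2,3/4 | 1 } ⇒ 7/8
edge 5 of 14 (Blue): { 0,1/2,3/4,7/8 | 1 } ⇒ 15/16
edge 6 of 14 (Red): { 0,1/2,3/4,7/8 | 15/16,1 } ⇒ 29/32
edge 7 of 14 (Blue): { 0,1/2,3/4,7/8,29/32 | 15/16,1 } ⇒ 59/64
edge 8 of 14 (Blue): { 0,1/2,3/4,7/8,29/32,59/64 | 15/16,1 } ⇒ 119/128
edge 9 of 14 (Red): { 0,1/2,3/4,7/8,29/32,59/64 | 119/128,15/16,1 } ⇒ 237/256
edge 10 of 14 (Blue): { 0,1/2,3/4,7/8,29/32,59/64,237/256 | 119/128,15/16,1 } ⇒ 475/512
edge 11 of 14 (Blue): { 0,1/2,3/4,7/8,29/32,59/64,237/256,475/512 | 119/128,15/16,1 } ⇒ 951/1024
edge 12 of 14 (Blue): { 0,1/2,3/4,7/8,29/32,59/64,237/256,475/512,951/1024 | 119/128,15/16,1 } ⇒ 1903/2048
edge 13 of 14 (Blue): { 0,1/2,3/4,7/8,29/32,59/64,237/256,475/512,951/1024,1903/2048 | 119/128,15/16,1 } ⇒ 3807/4096
edge 14 of 14 (Red): { 0,1/2,3/4,7/8,29/32,59/64,237/256,475/512,951/1024,1903/2048 | 3807/4096,119/128,15/16,1 } ⇒ 7613/8192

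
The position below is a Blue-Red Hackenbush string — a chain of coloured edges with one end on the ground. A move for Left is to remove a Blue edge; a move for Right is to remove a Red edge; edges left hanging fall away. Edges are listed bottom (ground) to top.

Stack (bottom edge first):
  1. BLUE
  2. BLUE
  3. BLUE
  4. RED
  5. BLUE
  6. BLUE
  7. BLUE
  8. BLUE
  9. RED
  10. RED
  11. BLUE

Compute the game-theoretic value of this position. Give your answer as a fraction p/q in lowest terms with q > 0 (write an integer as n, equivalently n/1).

Build v(s[:k]) for k = 1..11, string s = BLUE BLUE BLUE RED BLUE BLUE BLUE BLUE RED RED BLUE.
edge 1 of 11 (BLUE): { 0 | — } -> 1
edge 2 of 11 (BLUE): { 0 1 | — } -> 2
edge 3 of 11 (BLUE): { 0 1 2 | — } -> 3
edge 4 of 11 (RED): { 0 1 2 | 3 } -> 5/2
edge 5 of 11 (BLUE): { 0 1 2 5/2 | 3 } -> 11/4
edge 6 of 11 (BLUE): { 0 1 2 5/2 11/4 | 3 } -> 23/8
edge 7 of 11 (BLUE): { 0 1 2 5/2 11/4 23/8 | 3 } -> 47/16
edge 8 of 11 (BLUE): { 0 1 2 5/2 11/4 23/8 47/16 | 3 } -> 95/32
edge 9 of 11 (RED): { 0 1 2 5/2 11/4 23/8 47/16 | 95/32 3 } -> 189/64
edge 10 of 11 (RED): { 0 1 2 5/2 11/4 23/8 47/16 | 189/64 95/32 3 } -> 377/128
edge 11 of 11 (BLUE): { 0 1 2 5/2 11/4 23/8 47/16 377/128 | 189/64 95/32 3 } -> 755/256

755/256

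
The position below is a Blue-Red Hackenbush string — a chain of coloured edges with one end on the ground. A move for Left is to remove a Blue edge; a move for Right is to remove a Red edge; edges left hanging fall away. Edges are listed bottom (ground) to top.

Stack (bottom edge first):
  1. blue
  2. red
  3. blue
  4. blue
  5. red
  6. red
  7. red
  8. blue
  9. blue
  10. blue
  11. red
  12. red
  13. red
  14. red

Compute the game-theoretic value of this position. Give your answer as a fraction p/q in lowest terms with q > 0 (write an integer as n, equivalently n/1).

G(b) = { 0 | none } so 1
G(br) = { 0 | 1 } so 1/2
G(brb) = { 0 1/2 | 1 } so 3/4
G(brbb) = { 0 1/2 3/4 | 1 } so 7/8
G(brbbr) = { 0 1/2 3/4 | 7/8 1 } so 13/16
G(brbbrr) = { 0 1/2 3/4 | 13/16 7/8 1 } so 25/32
G(brbbrrr) = { 0 1/2 3/4 | 25/32 13/16 7/8 1 } so 49/64
G(brbbrrrb) = { 0 1/2 3/4 49/64 | 25/32 13/16 7/8 1 } so 99/128
G(brbbrrrbb) = { 0 1/2 3/4 49/64 99/128 | 25/32 13/16 7/8 1 } so 199/256
G(brbbrrrbbb) = { 0 1/2 3/4 49/64 99/128 199/256 | 25/32 13/16 7/8 1 } so 399/512
G(brbbrrrbbbr) = { 0 1/2 3/4 49/64 99/128 199/256 | 399/512 25/32 13/16 7/8 1 } so 797/1024
G(brbbrrrbbbrr) = { 0 1/2 3/4 49/64 99/128 199/256 | 797/1024 399/512 25/32 13/16 7/8 1 } so 1593/2048
G(brbbrrrbbbrrr) = { 0 1/2 3/4 49/64 99/128 199/256 | 1593/2048 797/1024 399/512 25/32 13/16 7/8 1 } so 3185/4096
G(brbbrrrbbbrrrr) = { 0 1/2 3/4 49/64 99/128 199/256 | 3185/4096 1593/2048 797/1024 399/512 25/32 13/16 7/8 1 } so 6369/8192

6369/8192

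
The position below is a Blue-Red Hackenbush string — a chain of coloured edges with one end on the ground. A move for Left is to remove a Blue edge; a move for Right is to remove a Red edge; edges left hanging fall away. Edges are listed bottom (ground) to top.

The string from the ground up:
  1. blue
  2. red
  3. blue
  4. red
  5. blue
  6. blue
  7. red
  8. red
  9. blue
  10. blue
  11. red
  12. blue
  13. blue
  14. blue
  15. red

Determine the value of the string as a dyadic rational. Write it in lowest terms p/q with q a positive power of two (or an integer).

Prefix values for blue red blue red blue blue red red blue blue red blue blue blue red via {L|R} + simplicity:
step 1: add blue to get b; options L={ 0 } R={ ∅ } ⇒ 1
step 2: add red to get br; options L={ 0 } R={ 1 } ⇒ 1/2
step 3: add blue to get brb; options L={ 0, 1/2 } R={ 1 } ⇒ 3/4
step 4: add red to get brbr; options L={ 0, 1/2 } R={ 3/4, 1 } ⇒ 5/8
step 5: add blue to get brbrb; options L={ 0, 1/2, 5/8 } R={ 3/4, 1 } ⇒ 11/16
step 6: add blue to get brbrbb; options L={ 0, 1/2, 5/8, 11/16 } R={ 3/4, 1 } ⇒ 23/32
step 7: add red to get brbrbbr; options L={ 0, 1/2, 5/8, 11/16 } R={ 23/32, 3/4, 1 } ⇒ 45/64
step 8: add red to get brbrbbrr; options L={ 0, 1/2, 5/8, 11/16 } R={ 45/64, 23/32, 3/4, 1 } ⇒ 89/128
step 9: add blue to get brbrbbrrb; options L={ 0, 1/2, 5/8, 11/16, 89/128 } R={ 45/64, 23/32, 3/4, 1 } ⇒ 179/256
step 10: add blue to get brbrbbrrbb; options L={ 0, 1/2, 5/8, 11/16, 89/128, 179/256 } R={ 45/64, 23/32, 3/4, 1 } ⇒ 359/512
step 11: add red to get brbrbbrrbbr; options L={ 0, 1/2, 5/8, 11/16, 89/128, 179/256 } R={ 359/512, 45/64, 23/32, 3/4, 1 } ⇒ 717/1024
step 12: add blue to get brbrbbrrbbrb; options L={ 0, 1/2, 5/8, 11/16, 89/128, 179/256, 717/1024 } R={ 359/512, 45/64, 23/32, 3/4, 1 } ⇒ 1435/2048
step 13: add blue to get brbrbbrrbbrbb; options L={ 0, 1/2, 5/8, 11/16, 89/128, 179/256, 717/1024, 1435/2048 } R={ 359/512, 45/64, 23/32, 3/4, 1 } ⇒ 2871/4096
step 14: add blue to get brbrbbrrbbrbbb; options L={ 0, 1/2, 5/8, 11/16, 89/128, 179/256, 717/1024, 1435/2048, 2871/4096 } R={ 359/512, 45/64, 23/32, 3/4, 1 } ⇒ 5743/8192
step 15: add red to get brbrbbrrbbrbbbr; options L={ 0, 1/2, 5/8, 11/16, 89/128, 179/256, 717/1024, 1435/2048, 2871/4096 } R={ 5743/8192, 359/512, 45/64, 23/32, 3/4, 1 } ⇒ 11485/16384

11485/16384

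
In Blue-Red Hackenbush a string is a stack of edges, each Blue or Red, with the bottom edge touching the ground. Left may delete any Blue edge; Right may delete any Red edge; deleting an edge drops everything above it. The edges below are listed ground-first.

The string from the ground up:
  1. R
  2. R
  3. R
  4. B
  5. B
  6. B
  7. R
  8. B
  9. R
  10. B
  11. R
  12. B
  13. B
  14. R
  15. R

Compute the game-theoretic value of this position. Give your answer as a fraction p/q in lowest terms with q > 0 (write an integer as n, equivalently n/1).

1 of 15 · R · max L −∞ · min R 0 → -1
2 of 15 · RR · max L −∞ · min R -1 → -2
3 of 15 · RRR · max L −∞ · min R -2 → -3
4 of 15 · RRRB · max L -3 · min R -2 → -5/2
5 of 15 · RRRBB · max L -5/2 · min R -2 → -9/4
6 of 15 · RRRBBB · max L -9/4 · min R -2 → -17/8
7 of 15 · RRRBBBR · max L -9/4 · min R -17/8 → -35/16
8 of 15 · RRRBBBRB · max L -35/16 · min R -17/8 → -69/32
9 of 15 · RRRBBBRBR · max L -35/16 · min R -69/32 → -139/64
10 of 15 · RRRBBBRBRB · max L -139/64 · min R -69/32 → -277/128
11 of 15 · RRRBBBRBRBR · max L -139/64 · min R -277/128 → -555/256
12 of 15 · RRRBBBRBRBRB · max L -555/256 · min R -277/128 → -1109/512
13 of 15 · RRRBBBRBRBRBB · max L -1109/512 · min R -277/128 → -2217/1024
14 of 15 · RRRBBBRBRBRBBR · max L -1109/512 · min R -2217/1024 → -4435/2048
15 of 15 · RRRBBBRBRBRBBRR · max L -1109/512 · min R -4435/2048 → -8871/4096

-8871/4096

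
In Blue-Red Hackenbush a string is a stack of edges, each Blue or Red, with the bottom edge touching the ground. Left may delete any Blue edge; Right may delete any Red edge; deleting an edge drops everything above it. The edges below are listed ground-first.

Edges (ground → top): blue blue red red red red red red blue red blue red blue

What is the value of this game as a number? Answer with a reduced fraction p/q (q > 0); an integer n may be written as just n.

Prefix values for blue blue red red red red red red blue red blue red blue via {L|R} + simplicity:
1 of 13 · b · max L 0 · min R +∞ — 1
2 of 13 · bb · max L 1 · min R +∞ — 2
3 of 13 · bbr · max L 1 · min R 2 — 3/2
4 of 13 · bbrr · max L 1 · min R 3/2 — 5/4
5 of 13 · bbrrr · max L 1 · min R 5/4 — 9/8
6 of 13 · bbrrrr · max L 1 · min R 9/8 — 17/16
7 of 13 · bbrrrrr · max L 1 · min R 17/16 — 33/32
8 of 13 · bbrrrrrr · max L 1 · min R 33/32 — 65/64
9 of 13 · bbrrrrrrb · max L 65/64 · min R 33/32 — 131/128
10 of 13 · bbrrrrrrbr · max L 65/64 · min R 131/128 — 261/256
11 of 13 · bbrrrrrrbrb · max L 261/256 · min R 131/128 — 523/512
12 of 13 · bbrrrrrrbrbr · max L 261/256 · min R 523/512 — 1045/1024
13 of 13 · bbrrrrrrbrbrb · max L 1045/1024 · min R 523/512 — 2091/2048

2091/2048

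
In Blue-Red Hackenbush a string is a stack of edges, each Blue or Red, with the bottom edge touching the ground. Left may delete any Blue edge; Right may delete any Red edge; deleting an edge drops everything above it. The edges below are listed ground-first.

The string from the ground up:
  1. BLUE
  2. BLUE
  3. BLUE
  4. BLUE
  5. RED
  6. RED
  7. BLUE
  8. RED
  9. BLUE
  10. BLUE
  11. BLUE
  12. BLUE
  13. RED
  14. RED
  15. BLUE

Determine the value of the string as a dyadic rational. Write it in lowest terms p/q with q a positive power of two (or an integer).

6899/2048

Prefix values for BLUE BLUE BLUE BLUE RED RED BLUE RED BLUE BLUE BLUE BLUE RED RED BLUE via {L|R} + simplicity:
v_1 [B]  L=[0]  R=[none]  = 1
v_2 [BB]  L=[0,1]  R=[none]  = 2
v_3 [BBB]  L=[0,1,2]  R=[none]  = 3
v_4 [BBBB]  L=[0,1,2,3]  R=[none]  = 4
v_5 [BBBBR]  L=[0,1,2,3]  R=[4]  = 7/2
v_6 [BBBBRR]  L=[0,1,2,3]  R=[7/2,4]  = 13/4
v_7 [BBBBRRB]  L=[0,1,2,3,13/4]  R=[7/2,4]  = 27/8
v_8 [BBBBRRBR]  L=[0,1,2,3,13/4]  R=[27/8,7/2,4]  = 53/16
v_9 [BBBBRRBRB]  L=[0,1,2,3,13/4,53/16]  R=[27/8,7/2,4]  = 107/32
v_10 [BBBBRRBRBB]  L=[0,1,2,3,13/4,53/16,107/32]  R=[27/8,7/2,4]  = 215/64
v_11 [BBBBRRBRBBB]  L=[0,1,2,3,13/4,53/16,107/32,215/64]  R=[27/8,7/2,4]  = 431/128
v_12 [BBBBRRBRBBBB]  L=[0,1,2,3,13/4,53/16,107/32,215/64,431/128]  R=[27/8,7/2,4]  = 863/256
v_13 [BBBBRRBRBBBBR]  L=[0,1,2,3,13/4,53/16,107/32,215/64,431/128]  R=[863/256,27/8,7/2,4]  = 1725/512
v_14 [BBBBRRBRBBBBRR]  L=[0,1,2,3,13/4,53/16,107/32,215/64,431/128]  R=[1725/512,863/256,27/8,7/2,4]  = 3449/1024
v_15 [BBBBRRBRBBBBRRB]  L=[0,1,2,3,13/4,53/16,107/32,215/64,431/128,3449/1024]  R=[1725/512,863/256,27/8,7/2,4]  = 6899/2048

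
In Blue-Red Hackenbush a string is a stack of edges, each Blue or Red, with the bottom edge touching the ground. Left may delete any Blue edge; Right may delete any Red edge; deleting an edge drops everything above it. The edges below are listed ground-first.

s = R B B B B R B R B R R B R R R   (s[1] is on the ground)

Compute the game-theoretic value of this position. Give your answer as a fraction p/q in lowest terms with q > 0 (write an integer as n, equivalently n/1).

step 1: add R to get R; options L={ ∅ } R={ 0 } gives -1
step 2: add B to get RB; options L={ -1 } R={ 0 } gives -1/2
step 3: add B to get RBB; options L={ -1 -1/2 } R={ 0 } gives -1/4
step 4: add B to get RBBB; options L={ -1 -1/2 -1/4 } R={ 0 } gives -1/8
step 5: add B to get RBBBB; options L={ -1 -1/2 -1/4 -1/8 } R={ 0 } gives -1/16
step 6: add R to get RBBBBR; options L={ -1 -1/2 -1/4 -1/8 } R={ -1/16 0 } gives -3/32
step 7: add B to get RBBBBRB; options L={ -1 -1/2 -1/4 -1/8 -3/32 } R={ -1/16 0 } gives -5/64
step 8: add R to get RBBBBRBR; options L={ -1 -1/2 -1/4 -1/8 -3/32 } R={ -5/64 -1/16 0 } gives -11/128
step 9: add B to get RBBBBRBRB; options L={ -1 -1/2 -1/4 -1/8 -3/32 -11/128 } R={ -5/64 -1/16 0 } gives -21/256
step 10: add R to get RBBBBRBRBR; options L={ -1 -1/2 -1/4 -1/8 -3/32 -11/128 } R={ -21/256 -5/64 -1/16 0 } gives -43/512
step 11: add R to get RBBBBRBRBRR; options L={ -1 -1/2 -1/4 -1/8 -3/32 -11/128 } R={ -43/512 -21/256 -5/64 -1/16 0 } gives -87/1024
step 12: add B to get RBBBBRBRBRRB; options L={ -1 -1/2 -1/4 -1/8 -3/32 -11/128 -87/1024 } R={ -43/512 -21/256 -5/64 -1/16 0 } gives -173/2048
step 13: add R to get RBBBBRBRBRRBR; options L={ -1 -1/2 -1/4 -1/8 -3/32 -11/128 -87/1024 } R={ -173/2048 -43/512 -21/256 -5/64 -1/16 0 } gives -347/4096
step 14: add R to get RBBBBRBRBRRBRR; options L={ -1 -1/2 -1/4 -1/8 -3/32 -11/128 -87/1024 } R={ -347/4096 -173/2048 -43/512 -21/256 -5/64 -1/16 0 } gives -695/8192
step 15: add R to get RBBBBRBRBRRBRRR; options L={ -1 -1/2 -1/4 -1/8 -3/32 -11/128 -87/1024 } R={ -695/8192 -347/4096 -173/2048 -43/512 -21/256 -5/64 -1/16 0 } gives -1391/16384

-1391/16384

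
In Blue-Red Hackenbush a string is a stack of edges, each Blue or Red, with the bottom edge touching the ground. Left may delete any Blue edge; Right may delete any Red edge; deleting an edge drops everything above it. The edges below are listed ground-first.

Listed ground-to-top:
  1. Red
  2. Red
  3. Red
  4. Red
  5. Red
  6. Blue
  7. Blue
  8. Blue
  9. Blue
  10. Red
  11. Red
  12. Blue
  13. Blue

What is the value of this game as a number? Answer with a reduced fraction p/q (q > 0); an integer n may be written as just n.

-1049/256

Prefix values for Red Red Red Red Red Blue Blue Blue Blue Red Red Blue Blue via {L|R} + simplicity:
R: Left { · }, Right { 0 } so simplest -1
RR: Left { · }, Right { -1; 0 } so simplest -2
RRR: Left { · }, Right { -2; -1; 0 } so simplest -3
RRRR: Left { · }, Right { -3; -2; -1; 0 } so simplest -4
RRRRR: Left { · }, Right { -4; -3; -2; -1; 0 } so simplest -5
RRRRRB: Left { -5 }, Right { -4; -3; -2; -1; 0 } so simplest -9/2
RRRRRBB: Left { -5; -9/2 }, Right { -4; -3; -2; -1; 0 } so simplest -17/4
RRRRRBBB: Left { -5; -9/2; -17/4 }, Right { -4; -3; -2; -1; 0 } so simplest -33/8
RRRRRBBBB: Left { -5; -9/2; -17/4; -33/8 }, Right { -4; -3; -2; -1; 0 } so simplest -65/16
RRRRRBBBBR: Left { -5; -9/2; -17/4; -33/8 }, Right { -65/16; -4; -3; -2; -1; 0 } so simplest -131/32
RRRRRBBBBRR: Left { -5; -9/2; -17/4; -33/8 }, Right { -131/32; -65/16; -4; -3; -2; -1; 0 } so simplest -263/64
RRRRRBBBBRRB: Left { -5; -9/2; -17/4; -33/8; -263/64 }, Right { -131/32; -65/16; -4; -3; -2; -1; 0 } so simplest -525/128
RRRRRBBBBRRBB: Left { -5; -9/2; -17/4; -33/8; -263/64; -525/128 }, Right { -131/32; -65/16; -4; -3; -2; -1; 0 } so simplest -1049/256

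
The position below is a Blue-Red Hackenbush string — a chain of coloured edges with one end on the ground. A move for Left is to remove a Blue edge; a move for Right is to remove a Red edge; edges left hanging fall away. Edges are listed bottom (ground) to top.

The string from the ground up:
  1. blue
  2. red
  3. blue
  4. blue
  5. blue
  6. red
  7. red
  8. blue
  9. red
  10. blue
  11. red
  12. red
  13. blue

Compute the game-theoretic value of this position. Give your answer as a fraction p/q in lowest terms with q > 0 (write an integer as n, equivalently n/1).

Prefix values for blue red blue blue blue red red blue red blue red red blue via {L|R} + simplicity:
v(b) = { 0 | · } => 1
v(br) = { 0 | 1 } => 1/2
v(brb) = { 0; 1/2 | 1 } => 3/4
v(brbb) = { 0; 1/2; 3/4 | 1 } => 7/8
v(brbbb) = { 0; 1/2; 3/4; 7/8 | 1 } => 15/16
v(brbbbr) = { 0; 1/2; 3/4; 7/8 | 15/16; 1 } => 29/32
v(brbbbrr) = { 0; 1/2; 3/4; 7/8 | 29/32; 15/16; 1 } => 57/64
v(brbbbrrb) = { 0; 1/2; 3/4; 7/8; 57/64 | 29/32; 15/16; 1 } => 115/128
v(brbbbrrbr) = { 0; 1/2; 3/4; 7/8; 57/64 | 115/128; 29/32; 15/16; 1 } => 229/256
v(brbbbrrbrb) = { 0; 1/2; 3/4; 7/8; 57/64; 229/256 | 115/128; 29/32; 15/16; 1 } => 459/512
v(brbbbrrbrbr) = { 0; 1/2; 3/4; 7/8; 57/64; 229/256 | 459/512; 115/128; 29/32; 15/16; 1 } => 917/1024
v(brbbbrrbrbrr) = { 0; 1/2; 3/4; 7/8; 57/64; 229/256 | 917/1024; 459/512; 115/128; 29/32; 15/16; 1 } => 1833/2048
v(brbbbrrbrbrrb) = { 0; 1/2; 3/4; 7/8; 57/64; 229/256; 1833/2048 | 917/1024; 459/512; 115/128; 29/32; 15/16; 1 } => 3667/4096

3667/4096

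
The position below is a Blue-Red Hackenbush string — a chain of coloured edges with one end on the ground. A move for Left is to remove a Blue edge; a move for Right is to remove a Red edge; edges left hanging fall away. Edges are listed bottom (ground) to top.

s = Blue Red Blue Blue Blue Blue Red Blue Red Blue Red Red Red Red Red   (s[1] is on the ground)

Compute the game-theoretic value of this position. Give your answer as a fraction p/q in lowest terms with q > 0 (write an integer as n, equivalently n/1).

B: Left { 0 }, Right { · } => simplest 1
BR: Left { 0 }, Right { 1 } => simplest 1/2
BRB: Left { 0; 1/2 }, Right { 1 } => simplest 3/4
BRBB: Left { 0; 1/2; 3/4 }, Right { 1 } => simplest 7/8
BRBBB: Left { 0; 1/2; 3/4; 7/8 }, Right { 1 } => simplest 15/16
BRBBBB: Left { 0; 1/2; 3/4; 7/8; 15/16 }, Right { 1 } => simplest 31/32
BRBBBBR: Left { 0; 1/2; 3/4; 7/8; 15/16 }, Right { 31/32; 1 } => simplest 61/64
BRBBBBRB: Left { 0; 1/2; 3/4; 7/8; 15/16; 61/64 }, Right { 31/32; 1 } => simplest 123/128
BRBBBBRBR: Left { 0; 1/2; 3/4; 7/8; 15/16; 61/64 }, Right { 123/128; 31/32; 1 } => simplest 245/256
BRBBBBRBRB: Left { 0; 1/2; 3/4; 7/8; 15/16; 61/64; 245/256 }, Right { 123/128; 31/32; 1 } => simplest 491/512
BRBBBBRBRBR: Left { 0; 1/2; 3/4; 7/8; 15/16; 61/64; 245/256 }, Right { 491/512; 123/128; 31/32; 1 } => simplest 981/1024
BRBBBBRBRBRR: Left { 0; 1/2; 3/4; 7/8; 15/16; 61/64; 245/256 }, Right { 981/1024; 491/512; 123/128; 31/32; 1 } => simplest 1961/2048
BRBBBBRBRBRRR: Left { 0; 1/2; 3/4; 7/8; 15/16; 61/64; 245/256 }, Right { 1961/2048; 981/1024; 491/512; 123/128; 31/32; 1 } => simplest 3921/4096
BRBBBBRBRBRRRR: Left { 0; 1/2; 3/4; 7/8; 15/16; 61/64; 245/256 }, Right { 3921/4096; 1961/2048; 981/1024; 491/512; 123/128; 31/32; 1 } => simplest 7841/8192
BRBBBBRBRBRRRRR: Left { 0; 1/2; 3/4; 7/8; 15/16; 61/64; 245/256 }, Right { 7841/8192; 3921/4096; 1961/2048; 981/1024; 491/512; 123/128; 31/32; 1 } => simplest 15681/16384

15681/16384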